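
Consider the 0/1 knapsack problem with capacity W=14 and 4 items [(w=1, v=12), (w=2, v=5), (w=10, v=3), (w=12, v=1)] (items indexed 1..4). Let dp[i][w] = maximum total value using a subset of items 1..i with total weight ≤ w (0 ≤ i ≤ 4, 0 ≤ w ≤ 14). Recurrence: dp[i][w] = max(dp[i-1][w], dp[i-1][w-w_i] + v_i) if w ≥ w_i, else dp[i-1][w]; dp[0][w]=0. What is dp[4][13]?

i\w   0   1   2   3   4   5   6   7   8   9  10  11  12  13  14
  0   0   0   0   0   0   0   0   0   0   0   0   0   0   0   0
  1   0  12  12  12  12  12  12  12  12  12  12  12  12  12  12
  2   0  12  12  17  17  17  17  17  17  17  17  17  17  17  17
  3   0  12  12  17  17  17  17  17  17  17  17  17  17  20  20
  4   0  12  12  17  17  17  17  17  17  17  17  17  17  20  20

20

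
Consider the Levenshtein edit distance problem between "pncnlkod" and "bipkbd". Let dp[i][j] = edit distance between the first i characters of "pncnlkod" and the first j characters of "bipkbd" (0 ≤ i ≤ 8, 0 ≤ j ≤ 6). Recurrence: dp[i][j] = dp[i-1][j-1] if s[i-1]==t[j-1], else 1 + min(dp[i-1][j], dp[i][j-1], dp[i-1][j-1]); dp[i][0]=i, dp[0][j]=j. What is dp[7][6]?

7

   ''  b  i  p  k  b  d
''  0  1  2  3  4  5  6
 p  1  1  2  2  3  4  5
 n  2  2  2  3  3  4  5
 c  3  3  3  3  4  4  5
 n  4  4  4  4  4  5  5
 l  5  5  5  5  5  5  6
 k  6  6  6  6  5  6  6
 o  7  7  7  7  6  6  7
 d  8  8  8  8  7  7  6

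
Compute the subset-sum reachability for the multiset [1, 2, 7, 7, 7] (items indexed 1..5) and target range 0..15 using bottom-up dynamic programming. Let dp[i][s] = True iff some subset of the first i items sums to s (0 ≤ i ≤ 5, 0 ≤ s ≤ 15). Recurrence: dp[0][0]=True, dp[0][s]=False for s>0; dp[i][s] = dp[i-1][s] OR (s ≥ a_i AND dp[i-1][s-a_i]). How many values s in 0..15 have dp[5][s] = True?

i\s   0   1   2   3   4   5   6   7   8   9  10  11  12  13  14  15
  0   T   F   F   F   F   F   F   F   F   F   F   F   F   F   F   F
  1   T   T   F   F   F   F   F   F   F   F   F   F   F   F   F   F
  2   T   T   T   T   F   F   F   F   F   F   F   F   F   F   F   F
  3   T   T   T   T   F   F   F   T   T   T   T   F   F   F   F   F
  4   T   T   T   T   F   F   F   T   T   T   T   F   F   F   T   T
  5   T   T   T   T   F   F   F   T   T   T   T   F   F   F   T   T

10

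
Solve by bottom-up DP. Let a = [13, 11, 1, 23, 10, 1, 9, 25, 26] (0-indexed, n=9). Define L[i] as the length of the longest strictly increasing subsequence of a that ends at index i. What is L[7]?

   i    0    1    2    3    4    5    6    7    8
a[i]   13   11    1   23   10    1    9   25   26
L[i]    1    1    1    2    2    1    2    3    4

3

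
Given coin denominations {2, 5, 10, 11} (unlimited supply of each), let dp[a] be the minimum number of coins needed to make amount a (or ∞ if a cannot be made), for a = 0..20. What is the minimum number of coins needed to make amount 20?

2

 a  0  1  2  3  4  5  6  7  8  9 10 11 12 13 14 15 16 17 18 19 20
dp  0  -  1  -  2  1  3  2  4  3  1  1  2  2  3  2  2  3  3  4  2
(- denotes ∞ / unreachable)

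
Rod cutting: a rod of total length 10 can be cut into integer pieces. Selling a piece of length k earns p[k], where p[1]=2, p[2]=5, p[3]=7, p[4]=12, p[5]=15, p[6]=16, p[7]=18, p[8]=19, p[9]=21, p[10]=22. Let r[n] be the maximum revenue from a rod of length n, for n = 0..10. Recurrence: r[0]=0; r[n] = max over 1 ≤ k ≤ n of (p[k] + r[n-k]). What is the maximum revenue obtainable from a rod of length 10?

30

   n    0    1    2    3    4    5    6    7    8    9   10
r[n]    0    2    5    7   12   15   17   20   24   27   30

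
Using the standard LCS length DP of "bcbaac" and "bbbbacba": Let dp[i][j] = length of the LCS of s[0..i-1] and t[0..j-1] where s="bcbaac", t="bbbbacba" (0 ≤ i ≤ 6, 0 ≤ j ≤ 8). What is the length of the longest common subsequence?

4

   ''  b  b  b  b  a  c  b  a
''  0  0  0  0  0  0  0  0  0
 b  0  1  1  1  1  1  1  1  1
 c  0  1  1  1  1  1  2  2  2
 b  0  1  2  2  2  2  2  3  3
 a  0  1  2  2  2  3  3  3  4
 a  0  1  2  2  2  3  3  3  4
 c  0  1  2  2  2  3  4  4  4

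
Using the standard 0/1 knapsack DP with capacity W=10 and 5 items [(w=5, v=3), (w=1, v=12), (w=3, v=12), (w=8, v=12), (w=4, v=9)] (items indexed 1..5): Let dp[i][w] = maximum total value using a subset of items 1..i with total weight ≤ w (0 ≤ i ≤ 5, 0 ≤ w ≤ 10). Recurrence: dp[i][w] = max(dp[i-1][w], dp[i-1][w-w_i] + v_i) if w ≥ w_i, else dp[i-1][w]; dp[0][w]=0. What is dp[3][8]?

i\w   0   1   2   3   4   5   6   7   8   9  10
  0   0   0   0   0   0   0   0   0   0   0   0
  1   0   0   0   0   0   3   3   3   3   3   3
  2   0  12  12  12  12  12  15  15  15  15  15
  3   0  12  12  12  24  24  24  24  24  27  27
  4   0  12  12  12  24  24  24  24  24  27  27
  5   0  12  12  12  24  24  24  24  33  33  33

24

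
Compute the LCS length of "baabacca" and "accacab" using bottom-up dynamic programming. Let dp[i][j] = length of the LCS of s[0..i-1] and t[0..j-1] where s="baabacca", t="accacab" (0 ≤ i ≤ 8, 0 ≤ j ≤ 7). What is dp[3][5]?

2

   ''  a  c  c  a  c  a  b
''  0  0  0  0  0  0  0  0
 b  0  0  0  0  0  0  0  1
 a  0  1  1  1  1  1  1  1
 a  0  1  1  1  2  2  2  2
 b  0  1  1  1  2  2  2  3
 a  0  1  1  1  2  2  3  3
 c  0  1  2  2  2  3  3  3
 c  0  1  2  3  3  3  3  3
 a  0  1  2  3  4  4  4  4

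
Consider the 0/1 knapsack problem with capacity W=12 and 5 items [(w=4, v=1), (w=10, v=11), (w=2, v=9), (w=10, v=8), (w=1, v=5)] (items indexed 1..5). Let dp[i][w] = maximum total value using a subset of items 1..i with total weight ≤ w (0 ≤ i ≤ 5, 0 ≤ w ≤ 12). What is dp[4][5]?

i\w   0   1   2   3   4   5   6   7   8   9  10  11  12
  0   0   0   0   0   0   0   0   0   0   0   0   0   0
  1   0   0   0   0   1   1   1   1   1   1   1   1   1
  2   0   0   0   0   1   1   1   1   1   1  11  11  11
  3   0   0   9   9   9   9  10  10  10  10  11  11  20
  4   0   0   9   9   9   9  10  10  10  10  11  11  20
  5   0   5   9  14  14  14  14  15  15  15  15  16  20

9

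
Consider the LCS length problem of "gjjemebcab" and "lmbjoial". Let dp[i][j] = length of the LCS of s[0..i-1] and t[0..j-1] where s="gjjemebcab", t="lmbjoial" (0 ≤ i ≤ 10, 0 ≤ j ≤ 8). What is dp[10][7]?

3

   ''  l  m  b  j  o  i  a  l
''  0  0  0  0  0  0  0  0  0
 g  0  0  0  0  0  0  0  0  0
 j  0  0  0  0  1  1  1  1  1
 j  0  0  0  0  1  1  1  1  1
 e  0  0  0  0  1  1  1  1  1
 m  0  0  1  1  1  1  1  1  1
 e  0  0  1  1  1  1  1  1  1
 b  0  0  1  2  2  2  2  2  2
 c  0  0  1  2  2  2  2  2  2
 a  0  0  1  2  2  2  2  3  3
 b  0  0  1  2  2  2  2  3  3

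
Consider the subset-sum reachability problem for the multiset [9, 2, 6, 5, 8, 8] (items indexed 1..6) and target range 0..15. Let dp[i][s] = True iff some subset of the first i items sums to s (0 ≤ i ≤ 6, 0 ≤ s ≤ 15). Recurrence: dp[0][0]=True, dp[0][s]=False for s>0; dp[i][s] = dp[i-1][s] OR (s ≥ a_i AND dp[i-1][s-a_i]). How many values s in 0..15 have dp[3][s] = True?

i\s   0   1   2   3   4   5   6   7   8   9  10  11  12  13  14  15
  0   T   F   F   F   F   F   F   F   F   F   F   F   F   F   F   F
  1   T   F   F   F   F   F   F   F   F   T   F   F   F   F   F   F
  2   T   F   T   F   F   F   F   F   F   T   F   T   F   F   F   F
  3   T   F   T   F   F   F   T   F   T   T   F   T   F   F   F   T
  4   T   F   T   F   F   T   T   T   T   T   F   T   F   T   T   T
  5   T   F   T   F   F   T   T   T   T   T   T   T   F   T   T   T
  6   T   F   T   F   F   T   T   T   T   T   T   T   F   T   T   T

7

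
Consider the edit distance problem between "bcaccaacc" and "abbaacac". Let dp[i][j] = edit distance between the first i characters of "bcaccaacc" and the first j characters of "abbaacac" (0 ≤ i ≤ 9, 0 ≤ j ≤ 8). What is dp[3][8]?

5

   ''  a  b  b  a  a  c  a  c
''  0  1  2  3  4  5  6  7  8
 b  1  1  1  2  3  4  5  6  7
 c  2  2  2  2  3  4  4  5  6
 a  3  2  3  3  2  3  4  4  5
 c  4  3  3  4  3  3  3  4  4
 c  5  4  4  4  4  4  3  4  4
 a  6  5  5  5  4  4  4  3  4
 a  7  6  6  6  5  4  5  4  4
 c  8  7  7  7  6  5  4  5  4
 c  9  8  8  8  7  6  5  5  5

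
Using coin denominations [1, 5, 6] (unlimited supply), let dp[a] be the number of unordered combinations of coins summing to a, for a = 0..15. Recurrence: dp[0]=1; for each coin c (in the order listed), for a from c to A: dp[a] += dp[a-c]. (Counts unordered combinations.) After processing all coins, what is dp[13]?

6

after  coin     0     1     2     3     4     5     6     7     8     9    10    11    12    13    14    15
          1     1     1     1     1     1     1     1     1     1     1     1     1     1     1     1     1
          5     1     1     1     1     1     2     2     2     2     2     3     3     3     3     3     4
          6     1     1     1     1     1     2     3     3     3     3     4     5     6     6     6     7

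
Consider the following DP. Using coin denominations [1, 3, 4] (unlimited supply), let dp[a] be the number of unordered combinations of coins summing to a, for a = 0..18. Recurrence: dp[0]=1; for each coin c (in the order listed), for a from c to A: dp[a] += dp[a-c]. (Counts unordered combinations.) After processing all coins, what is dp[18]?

after  coin     0     1     2     3     4     5     6     7     8     9    10    11    12    13    14    15    16    17    18
          1     1     1     1     1     1     1     1     1     1     1     1     1     1     1     1     1     1     1     1
          3     1     1     1     2     2     2     3     3     3     4     4     4     5     5     5     6     6     6     7
          4     1     1     1     2     3     3     4     5     6     7     8     9    11    12    13    15    17    18    20

20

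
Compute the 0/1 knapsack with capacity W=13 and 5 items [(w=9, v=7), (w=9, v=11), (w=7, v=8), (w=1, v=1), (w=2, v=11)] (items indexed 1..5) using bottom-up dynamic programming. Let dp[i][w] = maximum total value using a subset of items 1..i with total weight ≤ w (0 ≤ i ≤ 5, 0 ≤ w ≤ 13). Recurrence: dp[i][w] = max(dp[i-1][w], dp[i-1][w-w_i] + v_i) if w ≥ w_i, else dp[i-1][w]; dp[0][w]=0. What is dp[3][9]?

11

i\w   0   1   2   3   4   5   6   7   8   9  10  11  12  13
  0   0   0   0   0   0   0   0   0   0   0   0   0   0   0
  1   0   0   0   0   0   0   0   0   0   7   7   7   7   7
  2   0   0   0   0   0   0   0   0   0  11  11  11  11  11
  3   0   0   0   0   0   0   0   8   8  11  11  11  11  11
  4   0   1   1   1   1   1   1   8   9  11  12  12  12  12
  5   0   1  11  12  12  12  12  12  12  19  20  22  23  23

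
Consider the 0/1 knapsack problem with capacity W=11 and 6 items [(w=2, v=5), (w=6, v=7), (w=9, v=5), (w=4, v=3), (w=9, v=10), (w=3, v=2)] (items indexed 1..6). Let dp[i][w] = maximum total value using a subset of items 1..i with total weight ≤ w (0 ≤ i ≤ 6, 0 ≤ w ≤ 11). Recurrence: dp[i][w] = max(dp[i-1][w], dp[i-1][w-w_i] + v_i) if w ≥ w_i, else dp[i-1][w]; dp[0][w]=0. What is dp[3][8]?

12

i\w   0   1   2   3   4   5   6   7   8   9  10  11
  0   0   0   0   0   0   0   0   0   0   0   0   0
  1   0   0   5   5   5   5   5   5   5   5   5   5
  2   0   0   5   5   5   5   7   7  12  12  12  12
  3   0   0   5   5   5   5   7   7  12  12  12  12
  4   0   0   5   5   5   5   8   8  12  12  12  12
  5   0   0   5   5   5   5   8   8  12  12  12  15
  6   0   0   5   5   5   7   8   8  12  12  12  15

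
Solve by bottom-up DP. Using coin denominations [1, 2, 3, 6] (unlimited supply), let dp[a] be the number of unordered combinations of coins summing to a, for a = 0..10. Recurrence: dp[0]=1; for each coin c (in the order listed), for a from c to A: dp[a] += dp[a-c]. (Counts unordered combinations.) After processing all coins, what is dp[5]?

after  coin     0     1     2     3     4     5     6     7     8     9    10
          1     1     1     1     1     1     1     1     1     1     1     1
          2     1     1     2     2     3     3     4     4     5     5     6
          3     1     1     2     3     4     5     7     8    10    12    14
          6     1     1     2     3     4     5     8     9    12    15    18

5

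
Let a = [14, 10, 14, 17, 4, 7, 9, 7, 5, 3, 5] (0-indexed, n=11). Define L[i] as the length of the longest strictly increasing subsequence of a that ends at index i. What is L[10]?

2

   i    0    1    2    3    4    5    6    7    8    9   10
a[i]   14   10   14   17    4    7    9    7    5    3    5
L[i]    1    1    2    3    1    2    3    2    2    1    2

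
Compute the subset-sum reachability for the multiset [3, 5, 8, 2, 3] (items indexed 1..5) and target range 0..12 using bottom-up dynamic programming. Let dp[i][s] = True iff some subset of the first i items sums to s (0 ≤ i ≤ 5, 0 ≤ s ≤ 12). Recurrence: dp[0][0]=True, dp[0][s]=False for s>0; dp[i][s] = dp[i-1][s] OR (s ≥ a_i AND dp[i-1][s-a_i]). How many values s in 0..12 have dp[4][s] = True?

8

i\s   0   1   2   3   4   5   6   7   8   9  10  11  12
  0   T   F   F   F   F   F   F   F   F   F   F   F   F
  1   T   F   F   T   F   F   F   F   F   F   F   F   F
  2   T   F   F   T   F   T   F   F   T   F   F   F   F
  3   T   F   F   T   F   T   F   F   T   F   F   T   F
  4   T   F   T   T   F   T   F   T   T   F   T   T   F
  5   T   F   T   T   F   T   T   T   T   F   T   T   F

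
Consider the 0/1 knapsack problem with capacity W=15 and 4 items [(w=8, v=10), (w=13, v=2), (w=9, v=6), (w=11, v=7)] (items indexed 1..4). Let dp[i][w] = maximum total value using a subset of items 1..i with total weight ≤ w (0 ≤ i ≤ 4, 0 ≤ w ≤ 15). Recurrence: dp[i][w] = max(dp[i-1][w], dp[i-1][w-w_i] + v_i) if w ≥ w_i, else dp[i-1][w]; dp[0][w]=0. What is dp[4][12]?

i\w   0   1   2   3   4   5   6   7   8   9  10  11  12  13  14  15
  0   0   0   0   0   0   0   0   0   0   0   0   0   0   0   0   0
  1   0   0   0   0   0   0   0   0  10  10  10  10  10  10  10  10
  2   0   0   0   0   0   0   0   0  10  10  10  10  10  10  10  10
  3   0   0   0   0   0   0   0   0  10  10  10  10  10  10  10  10
  4   0   0   0   0   0   0   0   0  10  10  10  10  10  10  10  10

10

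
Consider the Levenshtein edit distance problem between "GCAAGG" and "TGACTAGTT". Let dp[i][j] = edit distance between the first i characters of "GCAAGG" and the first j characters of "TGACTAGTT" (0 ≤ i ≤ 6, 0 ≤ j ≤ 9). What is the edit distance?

   ''  T  G  A  C  T  A  G  T  T
''  0  1  2  3  4  5  6  7  8  9
 G  1  1  1  2  3  4  5  6  7  8
 C  2  2  2  2  2  3  4  5  6  7
 A  3  3  3  2  3  3  3  4  5  6
 A  4  4  4  3  3  4  3  4  5  6
 G  5  5  4  4  4  4  4  3  4  5
 G  6  6  5  5  5  5  5  4  4  5

5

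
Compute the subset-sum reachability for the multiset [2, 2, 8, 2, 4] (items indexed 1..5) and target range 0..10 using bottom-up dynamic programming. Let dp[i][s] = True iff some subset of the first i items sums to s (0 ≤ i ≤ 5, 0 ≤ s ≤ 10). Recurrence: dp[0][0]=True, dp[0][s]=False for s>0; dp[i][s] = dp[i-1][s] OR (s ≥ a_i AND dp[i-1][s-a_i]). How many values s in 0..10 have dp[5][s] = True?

6

i\s   0   1   2   3   4   5   6   7   8   9  10
  0   T   F   F   F   F   F   F   F   F   F   F
  1   T   F   T   F   F   F   F   F   F   F   F
  2   T   F   T   F   T   F   F   F   F   F   F
  3   T   F   T   F   T   F   F   F   T   F   T
  4   T   F   T   F   T   F   T   F   T   F   T
  5   T   F   T   F   T   F   T   F   T   F   T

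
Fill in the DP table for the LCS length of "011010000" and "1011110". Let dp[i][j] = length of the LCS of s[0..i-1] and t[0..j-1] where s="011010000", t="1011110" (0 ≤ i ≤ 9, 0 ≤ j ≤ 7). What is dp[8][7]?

5

   ''  1  0  1  1  1  1  0
''  0  0  0  0  0  0  0  0
 0  0  0  1  1  1  1  1  1
 1  0  1  1  2  2  2  2  2
 1  0  1  1  2  3  3  3  3
 0  0  1  2  2  3  3  3  4
 1  0  1  2  3  3  4  4  4
 0  0  1  2  3  3  4  4  5
 0  0  1  2  3  3  4  4  5
 0  0  1  2  3  3  4  4  5
 0  0  1  2  3  3  4  4  5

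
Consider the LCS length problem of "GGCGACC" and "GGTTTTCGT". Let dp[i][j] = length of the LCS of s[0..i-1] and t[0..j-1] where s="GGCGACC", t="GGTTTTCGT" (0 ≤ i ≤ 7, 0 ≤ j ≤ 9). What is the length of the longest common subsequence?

4

   ''  G  G  T  T  T  T  C  G  T
''  0  0  0  0  0  0  0  0  0  0
 G  0  1  1  1  1  1  1  1  1  1
 G  0  1  2  2  2  2  2  2  2  2
 C  0  1  2  2  2  2  2  3  3  3
 G  0  1  2  2  2  2  2  3  4  4
 A  0  1  2  2  2  2  2  3  4  4
 C  0  1  2  2  2  2  2  3  4  4
 C  0  1  2  2  2  2  2  3  4  4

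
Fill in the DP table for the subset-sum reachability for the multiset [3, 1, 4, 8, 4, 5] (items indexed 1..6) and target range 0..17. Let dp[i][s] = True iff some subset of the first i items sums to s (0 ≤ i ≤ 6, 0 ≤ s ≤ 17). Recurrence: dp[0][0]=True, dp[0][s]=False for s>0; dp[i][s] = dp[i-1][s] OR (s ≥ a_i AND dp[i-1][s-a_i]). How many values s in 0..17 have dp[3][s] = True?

i\s   0   1   2   3   4   5   6   7   8   9  10  11  12  13  14  15  16  17
  0   T   F   F   F   F   F   F   F   F   F   F   F   F   F   F   F   F   F
  1   T   F   F   T   F   F   F   F   F   F   F   F   F   F   F   F   F   F
  2   T   T   F   T   T   F   F   F   F   F   F   F   F   F   F   F   F   F
  3   T   T   F   T   T   T   F   T   T   F   F   F   F   F   F   F   F   F
  4   T   T   F   T   T   T   F   T   T   T   F   T   T   T   F   T   T   F
  5   T   T   F   T   T   T   F   T   T   T   F   T   T   T   F   T   T   T
  6   T   T   F   T   T   T   T   T   T   T   T   T   T   T   T   T   T   T

7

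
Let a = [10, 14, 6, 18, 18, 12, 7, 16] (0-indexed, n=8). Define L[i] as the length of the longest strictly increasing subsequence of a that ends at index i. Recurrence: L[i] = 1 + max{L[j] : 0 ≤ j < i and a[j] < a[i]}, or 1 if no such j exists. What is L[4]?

3

   i    0    1    2    3    4    5    6    7
a[i]   10   14    6   18   18   12    7   16
L[i]    1    2    1    3    3    2    2    3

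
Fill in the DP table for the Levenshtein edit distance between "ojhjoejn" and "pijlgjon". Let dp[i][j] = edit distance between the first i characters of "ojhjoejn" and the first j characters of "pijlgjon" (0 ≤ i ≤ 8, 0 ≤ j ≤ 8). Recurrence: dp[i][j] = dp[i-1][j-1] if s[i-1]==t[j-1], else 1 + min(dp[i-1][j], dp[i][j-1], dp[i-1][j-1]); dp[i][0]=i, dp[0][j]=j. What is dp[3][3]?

   ''  p  i  j  l  g  j  o  n
''  0  1  2  3  4  5  6  7  8
 o  1  1  2  3  4  5  6  6  7
 j  2  2  2  2  3  4  5  6  7
 h  3  3  3  3  3  4  5  6  7
 j  4  4  4  3  4  4  4  5  6
 o  5  5  5  4  4  5  5  4  5
 e  6  6  6  5  5  5  6  5  5
 j  7  7  7  6  6  6  5  6  6
 n  8  8  8  7  7  7  6  6  6

3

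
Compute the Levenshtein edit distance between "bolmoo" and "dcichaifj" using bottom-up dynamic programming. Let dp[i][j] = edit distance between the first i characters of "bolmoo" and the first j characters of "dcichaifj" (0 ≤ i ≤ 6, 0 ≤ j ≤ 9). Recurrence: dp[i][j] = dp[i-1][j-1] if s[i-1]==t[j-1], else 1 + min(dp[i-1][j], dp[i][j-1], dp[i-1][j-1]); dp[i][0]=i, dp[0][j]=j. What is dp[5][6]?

   ''  d  c  i  c  h  a  i  f  j
''  0  1  2  3  4  5  6  7  8  9
 b  1  1  2  3  4  5  6  7  8  9
 o  2  2  2  3  4  5  6  7  8  9
 l  3  3  3  3  4  5  6  7  8  9
 m  4  4  4  4  4  5  6  7  8  9
 o  5  5  5  5  5  5  6  7  8  9
 o  6  6  6  6  6  6  6  7  8  9

6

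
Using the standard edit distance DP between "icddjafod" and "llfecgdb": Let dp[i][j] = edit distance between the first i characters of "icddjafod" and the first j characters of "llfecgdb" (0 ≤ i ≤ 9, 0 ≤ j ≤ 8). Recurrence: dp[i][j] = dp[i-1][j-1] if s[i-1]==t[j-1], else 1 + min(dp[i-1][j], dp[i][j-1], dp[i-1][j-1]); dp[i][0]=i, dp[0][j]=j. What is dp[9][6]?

   ''  l  l  f  e  c  g  d  b
''  0  1  2  3  4  5  6  7  8
 i  1  1  2  3  4  5  6  7  8
 c  2  2  2  3  4  4  5  6  7
 d  3  3  3  3  4  5  5  5  6
 d  4  4  4  4  4  5  6  5  6
 j  5  5  5  5  5  5  6  6  6
 a  6  6  6  6  6  6  6  7  7
 f  7  7  7  6  7  7  7  7  8
 o  8  8  8  7  7  8  8  8  8
 d  9  9  9  8  8  8  9  8  9

9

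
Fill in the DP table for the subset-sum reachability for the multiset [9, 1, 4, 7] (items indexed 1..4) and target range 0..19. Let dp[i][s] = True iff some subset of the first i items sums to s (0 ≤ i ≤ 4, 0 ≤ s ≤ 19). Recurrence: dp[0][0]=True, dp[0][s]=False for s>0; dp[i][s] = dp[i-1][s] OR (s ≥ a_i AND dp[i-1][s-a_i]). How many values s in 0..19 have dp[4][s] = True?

14

i\s   0   1   2   3   4   5   6   7   8   9  10  11  12  13  14  15  16  17  18  19
  0   T   F   F   F   F   F   F   F   F   F   F   F   F   F   F   F   F   F   F   F
  1   T   F   F   F   F   F   F   F   F   T   F   F   F   F   F   F   F   F   F   F
  2   T   T   F   F   F   F   F   F   F   T   T   F   F   F   F   F   F   F   F   F
  3   T   T   F   F   T   T   F   F   F   T   T   F   F   T   T   F   F   F   F   F
  4   T   T   F   F   T   T   F   T   T   T   T   T   T   T   T   F   T   T   F   F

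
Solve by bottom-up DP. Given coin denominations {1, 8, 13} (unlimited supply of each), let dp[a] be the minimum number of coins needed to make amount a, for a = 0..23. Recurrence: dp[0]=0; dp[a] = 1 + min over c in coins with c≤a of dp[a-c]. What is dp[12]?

5

 a  0  1  2  3  4  5  6  7  8  9 10 11 12 13 14 15 16 17 18 19 20 21 22 23
dp  0  1  2  3  4  5  6  7  1  2  3  4  5  1  2  3  2  3  4  5  6  2  3  4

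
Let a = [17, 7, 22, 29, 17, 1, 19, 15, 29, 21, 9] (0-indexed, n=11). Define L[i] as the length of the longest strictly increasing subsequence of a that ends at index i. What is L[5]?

1

   i    0    1    2    3    4    5    6    7    8    9   10
a[i]   17    7   22   29   17    1   19   15   29   21    9
L[i]    1    1    2    3    2    1    3    2    4    4    2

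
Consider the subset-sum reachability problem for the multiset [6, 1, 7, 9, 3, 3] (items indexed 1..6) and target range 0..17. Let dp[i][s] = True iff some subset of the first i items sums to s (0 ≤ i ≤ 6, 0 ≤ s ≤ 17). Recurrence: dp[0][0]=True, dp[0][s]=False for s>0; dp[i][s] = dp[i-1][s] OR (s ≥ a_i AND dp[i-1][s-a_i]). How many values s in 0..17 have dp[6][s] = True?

16

i\s   0   1   2   3   4   5   6   7   8   9  10  11  12  13  14  15  16  17
  0   T   F   F   F   F   F   F   F   F   F   F   F   F   F   F   F   F   F
  1   T   F   F   F   F   F   T   F   F   F   F   F   F   F   F   F   F   F
  2   T   T   F   F   F   F   T   T   F   F   F   F   F   F   F   F   F   F
  3   T   T   F   F   F   F   T   T   T   F   F   F   F   T   T   F   F   F
  4   T   T   F   F   F   F   T   T   T   T   T   F   F   T   T   T   T   T
  5   T   T   F   T   T   F   T   T   T   T   T   T   T   T   T   T   T   T
  6   T   T   F   T   T   F   T   T   T   T   T   T   T   T   T   T   T   T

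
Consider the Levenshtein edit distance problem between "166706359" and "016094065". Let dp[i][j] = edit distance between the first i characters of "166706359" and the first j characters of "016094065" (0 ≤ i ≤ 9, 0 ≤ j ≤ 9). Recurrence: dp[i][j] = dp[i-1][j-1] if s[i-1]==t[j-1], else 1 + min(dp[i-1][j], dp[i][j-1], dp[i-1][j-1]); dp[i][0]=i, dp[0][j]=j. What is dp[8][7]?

   ''  0  1  6  0  9  4  0  6  5
''  0  1  2  3  4  5  6  7  8  9
 1  1  1  1  2  3  4  5  6  7  8
 6  2  2  2  1  2  3  4  5  6  7
 6  3  3  3  2  2  3  4  5  5  6
 7  4  4  4  3  3  3  4  5  6  6
 0  5  4  5  4  3  4  4  4  5  6
 6  6  5  5  5  4  4  5  5  4  5
 3  7  6  6  6  5  5  5  6  5  5
 5  8  7  7  7  6  6  6  6  6  5
 9  9  8  8  8  7  6  7  7  7  6

6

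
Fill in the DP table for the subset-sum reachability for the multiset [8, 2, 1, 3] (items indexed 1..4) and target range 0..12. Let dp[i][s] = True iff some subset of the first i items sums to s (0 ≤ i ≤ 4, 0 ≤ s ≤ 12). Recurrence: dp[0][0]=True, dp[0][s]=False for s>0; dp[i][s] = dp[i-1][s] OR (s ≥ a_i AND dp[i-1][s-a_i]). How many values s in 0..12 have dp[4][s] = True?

12

i\s   0   1   2   3   4   5   6   7   8   9  10  11  12
  0   T   F   F   F   F   F   F   F   F   F   F   F   F
  1   T   F   F   F   F   F   F   F   T   F   F   F   F
  2   T   F   T   F   F   F   F   F   T   F   T   F   F
  3   T   T   T   T   F   F   F   F   T   T   T   T   F
  4   T   T   T   T   T   T   T   F   T   T   T   T   T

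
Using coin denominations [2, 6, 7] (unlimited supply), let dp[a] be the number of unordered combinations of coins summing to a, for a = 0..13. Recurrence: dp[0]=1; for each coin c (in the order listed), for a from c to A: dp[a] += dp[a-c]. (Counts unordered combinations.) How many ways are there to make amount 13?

after  coin     0     1     2     3     4     5     6     7     8     9    10    11    12    13
          2     1     0     1     0     1     0     1     0     1     0     1     0     1     0
          6     1     0     1     0     1     0     2     0     2     0     2     0     3     0
          7     1     0     1     0     1     0     2     1     2     1     2     1     3     2

2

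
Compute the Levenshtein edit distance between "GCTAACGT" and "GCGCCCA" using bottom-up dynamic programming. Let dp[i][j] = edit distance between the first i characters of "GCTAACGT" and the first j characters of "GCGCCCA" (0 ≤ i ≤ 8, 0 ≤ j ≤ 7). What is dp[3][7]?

5

   ''  G  C  G  C  C  C  A
''  0  1  2  3  4  5  6  7
 G  1  0  1  2  3  4  5  6
 C  2  1  0  1  2  3  4  5
 T  3  2  1  1  2  3  4  5
 A  4  3  2  2  2  3  4  4
 A  5  4  3  3  3  3  4  4
 C  6  5  4  4  3  3  3  4
 G  7  6  5  4  4  4  4  4
 T  8  7  6  5  5  5  5  5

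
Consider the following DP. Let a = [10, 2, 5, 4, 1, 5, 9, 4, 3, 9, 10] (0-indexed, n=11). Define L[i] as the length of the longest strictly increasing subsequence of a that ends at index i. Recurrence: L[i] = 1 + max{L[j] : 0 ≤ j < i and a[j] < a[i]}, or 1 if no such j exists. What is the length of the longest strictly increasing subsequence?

5

   i    0    1    2    3    4    5    6    7    8    9   10
a[i]   10    2    5    4    1    5    9    4    3    9   10
L[i]    1    1    2    2    1    3    4    2    2    4    5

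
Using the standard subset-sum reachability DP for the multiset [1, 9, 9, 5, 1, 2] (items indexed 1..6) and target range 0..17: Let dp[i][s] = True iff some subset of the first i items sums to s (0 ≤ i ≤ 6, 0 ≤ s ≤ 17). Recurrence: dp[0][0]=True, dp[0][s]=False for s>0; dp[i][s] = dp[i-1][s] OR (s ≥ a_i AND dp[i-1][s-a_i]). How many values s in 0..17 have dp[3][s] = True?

4

i\s   0   1   2   3   4   5   6   7   8   9  10  11  12  13  14  15  16  17
  0   T   F   F   F   F   F   F   F   F   F   F   F   F   F   F   F   F   F
  1   T   T   F   F   F   F   F   F   F   F   F   F   F   F   F   F   F   F
  2   T   T   F   F   F   F   F   F   F   T   T   F   F   F   F   F   F   F
  3   T   T   F   F   F   F   F   F   F   T   T   F   F   F   F   F   F   F
  4   T   T   F   F   F   T   T   F   F   T   T   F   F   F   T   T   F   F
  5   T   T   T   F   F   T   T   T   F   T   T   T   F   F   T   T   T   F
  6   T   T   T   T   T   T   T   T   T   T   T   T   T   T   T   T   T   T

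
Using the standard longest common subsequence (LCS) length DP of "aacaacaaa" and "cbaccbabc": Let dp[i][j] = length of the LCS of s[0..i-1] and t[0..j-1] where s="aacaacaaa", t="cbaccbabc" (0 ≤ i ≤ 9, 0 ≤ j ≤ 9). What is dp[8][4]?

   ''  c  b  a  c  c  b  a  b  c
''  0  0  0  0  0  0  0  0  0  0
 a  0  0  0  1  1  1  1  1  1  1
 a  0  0  0  1  1  1  1  2  2  2
 c  0  1  1  1  2  2  2  2  2  3
 a  0  1  1  2  2  2  2  3  3  3
 a  0  1  1  2  2  2  2  3  3  3
 c  0  1  1  2  3  3  3  3  3  4
 a  0  1  1  2  3  3  3  4  4  4
 a  0  1  1  2  3  3  3  4  4  4
 a  0  1  1  2  3  3  3  4  4  4

3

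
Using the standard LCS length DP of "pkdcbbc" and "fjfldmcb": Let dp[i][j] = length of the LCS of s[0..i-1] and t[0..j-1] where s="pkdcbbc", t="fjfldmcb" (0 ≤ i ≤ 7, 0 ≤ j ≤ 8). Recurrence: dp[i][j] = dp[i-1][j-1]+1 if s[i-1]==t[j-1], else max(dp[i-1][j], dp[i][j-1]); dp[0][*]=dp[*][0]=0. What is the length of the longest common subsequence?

3

   ''  f  j  f  l  d  m  c  b
''  0  0  0  0  0  0  0  0  0
 p  0  0  0  0  0  0  0  0  0
 k  0  0  0  0  0  0  0  0  0
 d  0  0  0  0  0  1  1  1  1
 c  0  0  0  0  0  1  1  2  2
 b  0  0  0  0  0  1  1  2  3
 b  0  0  0  0  0  1  1  2  3
 c  0  0  0  0  0  1  1  2  3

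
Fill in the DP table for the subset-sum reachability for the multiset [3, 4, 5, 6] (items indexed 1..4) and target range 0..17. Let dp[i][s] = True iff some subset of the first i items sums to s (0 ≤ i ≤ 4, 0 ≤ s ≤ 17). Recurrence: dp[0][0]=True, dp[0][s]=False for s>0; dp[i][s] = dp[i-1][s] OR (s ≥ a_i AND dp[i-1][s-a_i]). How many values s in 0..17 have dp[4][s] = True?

i\s   0   1   2   3   4   5   6   7   8   9  10  11  12  13  14  15  16  17
  0   T   F   F   F   F   F   F   F   F   F   F   F   F   F   F   F   F   F
  1   T   F   F   T   F   F   F   F   F   F   F   F   F   F   F   F   F   F
  2   T   F   F   T   T   F   F   T   F   F   F   F   F   F   F   F   F   F
  3   T   F   F   T   T   T   F   T   T   T   F   F   T   F   F   F   F   F
  4   T   F   F   T   T   T   T   T   T   T   T   T   T   T   T   T   F   F

14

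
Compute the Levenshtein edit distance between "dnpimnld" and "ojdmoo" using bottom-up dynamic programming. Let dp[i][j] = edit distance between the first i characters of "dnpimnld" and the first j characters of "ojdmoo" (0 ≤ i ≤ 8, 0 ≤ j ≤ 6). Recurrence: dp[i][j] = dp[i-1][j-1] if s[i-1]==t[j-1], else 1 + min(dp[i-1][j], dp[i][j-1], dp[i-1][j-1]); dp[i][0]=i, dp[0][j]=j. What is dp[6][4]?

5

   ''  o  j  d  m  o  o
''  0  1  2  3  4  5  6
 d  1  1  2  2  3  4  5
 n  2  2  2  3  3  4  5
 p  3  3  3  3  4  4  5
 i  4  4  4  4  4  5  5
 m  5  5  5  5  4  5  6
 n  6  6  6  6  5  5  6
 l  7  7  7  7  6  6  6
 d  8  8  8  7  7  7  7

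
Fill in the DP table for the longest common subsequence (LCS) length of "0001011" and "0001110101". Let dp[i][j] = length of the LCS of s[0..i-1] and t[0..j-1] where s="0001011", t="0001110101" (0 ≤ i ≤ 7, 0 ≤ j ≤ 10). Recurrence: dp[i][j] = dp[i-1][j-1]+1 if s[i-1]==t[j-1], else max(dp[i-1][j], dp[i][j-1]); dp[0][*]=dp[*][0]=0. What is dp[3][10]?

   ''  0  0  0  1  1  1  0  1  0  1
''  0  0  0  0  0  0  0  0  0  0  0
 0  0  1  1  1  1  1  1  1  1  1  1
 0  0  1  2  2  2  2  2  2  2  2  2
 0  0  1  2  3  3  3  3  3  3  3  3
 1  0  1  2  3  4  4  4  4  4  4  4
 0  0  1  2  3  4  4  4  5  5  5  5
 1  0  1  2  3  4  5  5  5  6  6  6
 1  0  1  2  3  4  5  6  6  6  6  7

3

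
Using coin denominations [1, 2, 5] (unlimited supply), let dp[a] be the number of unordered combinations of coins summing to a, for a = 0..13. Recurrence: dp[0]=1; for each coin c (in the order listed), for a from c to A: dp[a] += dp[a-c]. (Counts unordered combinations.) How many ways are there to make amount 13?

after  coin     0     1     2     3     4     5     6     7     8     9    10    11    12    13
          1     1     1     1     1     1     1     1     1     1     1     1     1     1     1
          2     1     1     2     2     3     3     4     4     5     5     6     6     7     7
          5     1     1     2     2     3     4     5     6     7     8    10    11    13    14

14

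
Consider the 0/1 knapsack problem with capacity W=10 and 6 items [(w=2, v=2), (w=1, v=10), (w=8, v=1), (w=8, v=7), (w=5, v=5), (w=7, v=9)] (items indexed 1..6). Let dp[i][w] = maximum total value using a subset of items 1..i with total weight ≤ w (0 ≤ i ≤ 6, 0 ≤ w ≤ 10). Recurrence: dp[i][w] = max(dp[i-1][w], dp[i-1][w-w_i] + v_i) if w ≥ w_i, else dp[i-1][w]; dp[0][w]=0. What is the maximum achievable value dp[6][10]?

21

i\w   0   1   2   3   4   5   6   7   8   9  10
  0   0   0   0   0   0   0   0   0   0   0   0
  1   0   0   2   2   2   2   2   2   2   2   2
  2   0  10  10  12  12  12  12  12  12  12  12
  3   0  10  10  12  12  12  12  12  12  12  12
  4   0  10  10  12  12  12  12  12  12  17  17
  5   0  10  10  12  12  12  15  15  17  17  17
  6   0  10  10  12  12  12  15  15  19  19  21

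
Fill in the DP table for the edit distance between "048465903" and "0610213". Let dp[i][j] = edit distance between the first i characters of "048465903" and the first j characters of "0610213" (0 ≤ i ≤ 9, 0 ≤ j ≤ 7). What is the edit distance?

7

   ''  0  6  1  0  2  1  3
''  0  1  2  3  4  5  6  7
 0  1  0  1  2  3  4  5  6
 4  2  1  1  2  3  4  5  6
 8  3  2  2  2  3  4  5  6
 4  4  3  3  3  3  4  5  6
 6  5  4  3  4  4  4  5  6
 5  6  5  4  4  5  5  5  6
 9  7  6  5  5  5  6  6  6
 0  8  7  6  6  5  6  7  7
 3  9  8  7  7  6  6  7  7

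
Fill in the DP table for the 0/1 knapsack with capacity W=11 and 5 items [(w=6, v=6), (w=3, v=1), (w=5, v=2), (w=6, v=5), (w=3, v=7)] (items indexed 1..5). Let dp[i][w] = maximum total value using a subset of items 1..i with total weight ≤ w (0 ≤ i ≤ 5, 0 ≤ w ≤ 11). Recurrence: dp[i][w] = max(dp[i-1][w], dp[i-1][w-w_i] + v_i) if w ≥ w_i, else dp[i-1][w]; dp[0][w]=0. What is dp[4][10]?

i\w   0   1   2   3   4   5   6   7   8   9  10  11
  0   0   0   0   0   0   0   0   0   0   0   0   0
  1   0   0   0   0   0   0   6   6   6   6   6   6
  2   0   0   0   1   1   1   6   6   6   7   7   7
  3   0   0   0   1   1   2   6   6   6   7   7   8
  4   0   0   0   1   1   2   6   6   6   7   7   8
  5   0   0   0   7   7   7   8   8   9  13  13  13

7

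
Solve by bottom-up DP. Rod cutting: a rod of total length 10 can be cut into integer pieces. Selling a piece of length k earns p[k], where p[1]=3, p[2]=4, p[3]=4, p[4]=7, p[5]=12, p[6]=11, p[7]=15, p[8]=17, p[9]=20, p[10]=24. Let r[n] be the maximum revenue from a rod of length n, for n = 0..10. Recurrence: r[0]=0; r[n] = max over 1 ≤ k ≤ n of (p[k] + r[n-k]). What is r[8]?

   n    0    1    2    3    4    5    6    7    8    9   10
r[n]    0    3    6    9   12   15   18   21   24   27   30

24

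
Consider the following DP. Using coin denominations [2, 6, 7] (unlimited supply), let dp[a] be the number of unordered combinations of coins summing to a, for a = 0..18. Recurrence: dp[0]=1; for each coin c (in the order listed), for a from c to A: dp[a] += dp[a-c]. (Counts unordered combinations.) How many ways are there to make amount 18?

5

after  coin     0     1     2     3     4     5     6     7     8     9    10    11    12    13    14    15    16    17    18
          2     1     0     1     0     1     0     1     0     1     0     1     0     1     0     1     0     1     0     1
          6     1     0     1     0     1     0     2     0     2     0     2     0     3     0     3     0     3     0     4
          7     1     0     1     0     1     0     2     1     2     1     2     1     3     2     4     2     4     2     5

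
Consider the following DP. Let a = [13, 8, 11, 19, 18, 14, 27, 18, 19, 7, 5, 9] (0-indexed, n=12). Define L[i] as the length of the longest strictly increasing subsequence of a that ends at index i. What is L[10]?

1

   i    0    1    2    3    4    5    6    7    8    9   10   11
a[i]   13    8   11   19   18   14   27   18   19    7    5    9
L[i]    1    1    2    3    3    3    4    4    5    1    1    2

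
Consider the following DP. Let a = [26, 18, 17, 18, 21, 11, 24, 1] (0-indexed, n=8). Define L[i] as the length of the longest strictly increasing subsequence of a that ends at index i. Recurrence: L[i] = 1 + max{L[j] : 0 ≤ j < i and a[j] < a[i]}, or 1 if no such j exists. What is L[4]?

3

   i    0    1    2    3    4    5    6    7
a[i]   26   18   17   18   21   11   24    1
L[i]    1    1    1    2    3    1    4    1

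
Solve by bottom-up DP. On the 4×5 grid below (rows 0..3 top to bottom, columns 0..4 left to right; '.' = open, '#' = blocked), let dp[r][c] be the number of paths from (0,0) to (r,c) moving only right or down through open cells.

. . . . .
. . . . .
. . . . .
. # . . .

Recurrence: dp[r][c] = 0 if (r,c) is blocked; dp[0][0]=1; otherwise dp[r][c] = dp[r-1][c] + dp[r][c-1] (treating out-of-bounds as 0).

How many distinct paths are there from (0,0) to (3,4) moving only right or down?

r\c   0   1   2   3   4
  0   1   1   1   1   1
  1   1   2   3   4   5
  2   1   3   6  10  15
  3   1   0   6  16  31

31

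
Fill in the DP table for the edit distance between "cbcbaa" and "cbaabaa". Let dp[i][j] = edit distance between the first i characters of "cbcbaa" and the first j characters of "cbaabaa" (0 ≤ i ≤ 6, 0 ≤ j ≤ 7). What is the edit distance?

2

   ''  c  b  a  a  b  a  a
''  0  1  2  3  4  5  6  7
 c  1  0  1  2  3  4  5  6
 b  2  1  0  1  2  3  4  5
 c  3  2  1  1  2  3  4  5
 b  4  3  2  2  2  2  3  4
 a  5  4  3  2  2  3  2  3
 a  6  5  4  3  2  3  3  2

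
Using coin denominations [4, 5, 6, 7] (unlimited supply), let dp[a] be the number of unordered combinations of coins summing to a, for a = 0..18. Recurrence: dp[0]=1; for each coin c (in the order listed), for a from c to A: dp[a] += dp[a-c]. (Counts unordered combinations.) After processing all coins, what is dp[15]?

3

after  coin     0     1     2     3     4     5     6     7     8     9    10    11    12    13    14    15    16    17    18
          4     1     0     0     0     1     0     0     0     1     0     0     0     1     0     0     0     1     0     0
          5     1     0     0     0     1     1     0     0     1     1     1     0     1     1     1     1     1     1     1
          6     1     0     0     0     1     1     1     0     1     1     2     1     2     1     2     2     3     2     3
          7     1     0     0     0     1     1     1     1     1     1     2     2     3     2     3     3     4     4     5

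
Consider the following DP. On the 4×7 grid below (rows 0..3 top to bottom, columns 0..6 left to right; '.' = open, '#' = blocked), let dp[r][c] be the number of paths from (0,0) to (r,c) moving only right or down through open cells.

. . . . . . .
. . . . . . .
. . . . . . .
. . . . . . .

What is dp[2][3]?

10

r\c   0   1   2   3   4   5   6
  0   1   1   1   1   1   1   1
  1   1   2   3   4   5   6   7
  2   1   3   6  10  15  21  28
  3   1   4  10  20  35  56  84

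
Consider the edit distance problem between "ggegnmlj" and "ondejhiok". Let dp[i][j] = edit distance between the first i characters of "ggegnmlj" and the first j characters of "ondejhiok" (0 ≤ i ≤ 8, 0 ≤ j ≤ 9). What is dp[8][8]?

   ''  o  n  d  e  j  h  i  o  k
''  0  1  2  3  4  5  6  7  8  9
 g  1  1  2  3  4  5  6  7  8  9
 g  2  2  2  3  4  5  6  7  8  9
 e  3  3  3  3  3  4  5  6  7  8
 g  4  4  4  4  4  4  5  6  7  8
 n  5  5  4  5  5  5  5  6  7  8
 m  6  6  5  5  6  6  6  6  7  8
 l  7  7  6  6  6  7  7  7  7  8
 j  8  8  7  7  7  6  7  8  8  8

8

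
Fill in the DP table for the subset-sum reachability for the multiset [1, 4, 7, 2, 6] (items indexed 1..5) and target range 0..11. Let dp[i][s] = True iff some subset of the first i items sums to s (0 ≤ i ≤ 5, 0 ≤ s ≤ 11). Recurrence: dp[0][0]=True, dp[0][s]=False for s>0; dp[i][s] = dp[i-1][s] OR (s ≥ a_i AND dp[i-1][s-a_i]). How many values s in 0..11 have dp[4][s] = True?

12

i\s   0   1   2   3   4   5   6   7   8   9  10  11
  0   T   F   F   F   F   F   F   F   F   F   F   F
  1   T   T   F   F   F   F   F   F   F   F   F   F
  2   T   T   F   F   T   T   F   F   F   F   F   F
  3   T   T   F   F   T   T   F   T   T   F   F   T
  4   T   T   T   T   T   T   T   T   T   T   T   T
  5   T   T   T   T   T   T   T   T   T   T   T   T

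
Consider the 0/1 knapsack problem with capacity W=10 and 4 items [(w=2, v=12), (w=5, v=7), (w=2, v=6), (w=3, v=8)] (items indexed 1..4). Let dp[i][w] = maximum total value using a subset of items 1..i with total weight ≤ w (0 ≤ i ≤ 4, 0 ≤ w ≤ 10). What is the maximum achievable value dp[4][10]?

27

i\w   0   1   2   3   4   5   6   7   8   9  10
  0   0   0   0   0   0   0   0   0   0   0   0
  1   0   0  12  12  12  12  12  12  12  12  12
  2   0   0  12  12  12  12  12  19  19  19  19
  3   0   0  12  12  18  18  18  19  19  25  25
  4   0   0  12  12  18  20  20  26  26  26  27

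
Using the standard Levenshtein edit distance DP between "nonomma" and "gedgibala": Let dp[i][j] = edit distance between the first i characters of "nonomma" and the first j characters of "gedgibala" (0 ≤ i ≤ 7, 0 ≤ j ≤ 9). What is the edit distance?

8

   ''  g  e  d  g  i  b  a  l  a
''  0  1  2  3  4  5  6  7  8  9
 n  1  1  2  3  4  5  6  7  8  9
 o  2  2  2  3  4  5  6  7  8  9
 n  3  3  3  3  4  5  6  7  8  9
 o  4  4  4  4  4  5  6  7  8  9
 m  5  5  5  5  5  5  6  7  8  9
 m  6  6  6  6  6  6  6  7  8  9
 a  7  7  7  7  7  7  7  6  7  8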